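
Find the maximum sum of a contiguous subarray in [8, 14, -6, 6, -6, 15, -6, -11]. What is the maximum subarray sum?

Using Kadane's algorithm on [8, 14, -6, 6, -6, 15, -6, -11]:

Scanning through the array:
Position 1 (value 14): max_ending_here = 22, max_so_far = 22
Position 2 (value -6): max_ending_here = 16, max_so_far = 22
Position 3 (value 6): max_ending_here = 22, max_so_far = 22
Position 4 (value -6): max_ending_here = 16, max_so_far = 22
Position 5 (value 15): max_ending_here = 31, max_so_far = 31
Position 6 (value -6): max_ending_here = 25, max_so_far = 31
Position 7 (value -11): max_ending_here = 14, max_so_far = 31

Maximum subarray: [8, 14, -6, 6, -6, 15]
Maximum sum: 31

The maximum subarray is [8, 14, -6, 6, -6, 15] with sum 31. This subarray runs from index 0 to index 5.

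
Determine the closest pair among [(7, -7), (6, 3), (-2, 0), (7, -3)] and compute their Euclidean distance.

Computing all pairwise distances among 4 points:

d((7, -7), (6, 3)) = 10.0499
d((7, -7), (-2, 0)) = 11.4018
d((7, -7), (7, -3)) = 4.0 <-- minimum
d((6, 3), (-2, 0)) = 8.544
d((6, 3), (7, -3)) = 6.0828
d((-2, 0), (7, -3)) = 9.4868

Closest pair: (7, -7) and (7, -3) with distance 4.0

The closest pair is (7, -7) and (7, -3) with Euclidean distance 4.0. For 4 points, brute-force pairwise comparison is shown above. For large n, the divide-and-conquer algorithm (sort by x, recurse on halves, check the dividing strip) achieves O(n log n).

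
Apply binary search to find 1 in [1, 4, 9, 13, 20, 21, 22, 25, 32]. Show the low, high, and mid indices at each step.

Binary search for 1 in [1, 4, 9, 13, 20, 21, 22, 25, 32]:

lo=0, hi=8, mid=4, arr[mid]=20 -> 20 > 1, search left half
lo=0, hi=3, mid=1, arr[mid]=4 -> 4 > 1, search left half
lo=0, hi=0, mid=0, arr[mid]=1 -> Found target at index 0!

Binary search finds 1 at index 0 after 3 comparisons. The search repeatedly halves the search space by comparing with the middle element.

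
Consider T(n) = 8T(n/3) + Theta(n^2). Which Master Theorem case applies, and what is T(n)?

Master Theorem for T(n) = 8T(n/3) + O(n^2):

a = 8, b = 3, c = 2
log_b(a) = log_3(8) = 1.8928

Case 3: c = 2 > log_3(8) = 1.8928
T(n) = O(n^2) = O(n^2)

For T(n) = 8T(n/3) + O(n^2): log_3(8) = 1.8928. This is Case 3 of the Master Theorem (c > log_b(a), work dominated by root), giving O(n^2).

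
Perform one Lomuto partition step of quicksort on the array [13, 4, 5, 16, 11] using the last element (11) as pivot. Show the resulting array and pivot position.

Lomuto partition with pivot = 11:

Initial array: [13, 4, 5, 16, 11]

arr[0]=13 > 11: no swap
arr[1]=4 <= 11: swap with position 0, array becomes [4, 13, 5, 16, 11]
arr[2]=5 <= 11: swap with position 1, array becomes [4, 5, 13, 16, 11]
arr[3]=16 > 11: no swap

Place pivot at position 2: [4, 5, 11, 16, 13]
Pivot position: 2

After partitioning with pivot 11, the array becomes [4, 5, 11, 16, 13]. The pivot is placed at index 2. All elements to the left of the pivot are <= 11, and all elements to the right are > 11.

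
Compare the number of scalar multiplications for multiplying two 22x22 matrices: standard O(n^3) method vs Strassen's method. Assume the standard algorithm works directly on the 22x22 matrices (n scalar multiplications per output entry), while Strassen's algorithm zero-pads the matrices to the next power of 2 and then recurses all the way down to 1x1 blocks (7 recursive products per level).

Matrix multiplication for 22x22 matrices:

Strassen's algorithm requires power-of-2 dimensions. Pad 22x22 to 32x32 (next power of 2).

Standard algorithm: 22^3 = 10648 multiplications
Strassen's algorithm: 7^(log2(32)) = 7^5 = 16807 multiplications
Difference: 10648 - 16807 = -6159 (Strassen uses MORE here due to padding overhead — for small or just-over-power-of-2 n, padding can outweigh the per-level savings)

Standard: 10648 multiplications (22^3). Strassen: 16807 multiplications (7^5, after padding to 32x32). Strassen reduces 8 recursive multiplications to 7 at each level.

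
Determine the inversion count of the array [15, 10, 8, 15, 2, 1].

Finding inversions in [15, 10, 8, 15, 2, 1]:

(0, 1): arr[0]=15 > arr[1]=10
(0, 2): arr[0]=15 > arr[2]=8
(0, 4): arr[0]=15 > arr[4]=2
(0, 5): arr[0]=15 > arr[5]=1
(1, 2): arr[1]=10 > arr[2]=8
(1, 4): arr[1]=10 > arr[4]=2
(1, 5): arr[1]=10 > arr[5]=1
(2, 4): arr[2]=8 > arr[4]=2
(2, 5): arr[2]=8 > arr[5]=1
(3, 4): arr[3]=15 > arr[4]=2
(3, 5): arr[3]=15 > arr[5]=1
(4, 5): arr[4]=2 > arr[5]=1

Total inversions: 12

The array has 12 inversion(s): (0,1), (0,2), (0,4), (0,5), (1,2), (1,4), (1,5), (2,4), (2,5), (3,4), (3,5), (4,5). Each pair (i,j) satisfies i < j and arr[i] > arr[j].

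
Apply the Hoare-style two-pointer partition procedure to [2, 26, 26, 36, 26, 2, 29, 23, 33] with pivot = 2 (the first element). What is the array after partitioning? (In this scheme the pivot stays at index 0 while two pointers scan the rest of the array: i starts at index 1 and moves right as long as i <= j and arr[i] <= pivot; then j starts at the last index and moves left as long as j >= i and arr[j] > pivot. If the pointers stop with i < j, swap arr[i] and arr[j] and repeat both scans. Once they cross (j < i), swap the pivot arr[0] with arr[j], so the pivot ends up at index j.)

Hoare-style two-pointer partition with pivot = 2:

Initial array: [2, 26, 26, 36, 26, 2, 29, 23, 33]

Pointers start at i = 1, j = 8.
i stops at index 1 (arr[1]=26 > 2), j stops at index 5 (arr[5]=2 <= 2): swap arr[1] and arr[5], array becomes [2, 2, 26, 36, 26, 26, 29, 23, 33]
i ends at 2, j ends at 1: the pointers have crossed (j < i), so scanning stops.

Swap pivot arr[0] with arr[1] to place pivot at position 1: [2, 2, 26, 36, 26, 26, 29, 23, 33]
Pivot position: 1

After partitioning with pivot 2, the array becomes [2, 2, 26, 36, 26, 26, 29, 23, 33]. The pivot is placed at index 1. All elements to the left of the pivot are <= 2, and all elements to the right are > 2.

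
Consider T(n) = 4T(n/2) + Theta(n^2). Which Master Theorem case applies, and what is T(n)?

Master Theorem for T(n) = 4T(n/2) + O(n^2):

a = 4, b = 2, c = 2
log_b(a) = log_2(4) = 2.0000

Case 2: c = 2 = log_2(4) = 2.0000
T(n) = O(n^2 log n) = O(n^2 log n)

For T(n) = 4T(n/2) + O(n^2): log_2(4) = 2.0000. This is Case 2 of the Master Theorem (c = log_b(a), equal work at all levels), giving O(n^2 log n).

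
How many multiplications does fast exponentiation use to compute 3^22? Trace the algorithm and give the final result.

Computing 3^22 by squaring (build up from 3^1; each line after the first costs one multiplication):

3^1 = 3
3^2 = (3^1)^2 = 3^2 = 9
3^4 = (3^2)^2 = 9^2 = 81
3^5 = 3 * 3^4 = 3 * 81 = 243
3^10 = (3^5)^2 = 243^2 = 59049
3^11 = 3 * 3^10 = 3 * 59049 = 177147
3^22 = (3^11)^2 = 177147^2 = 31381059609

Result: 31381059609
Multiplications needed: 6 (6 lines after 3^1)

3^22 = 31381059609. Using exponentiation by squaring, this requires 6 multiplications. The key idea: if the exponent is even, square the half-power; if odd, multiply by the base once.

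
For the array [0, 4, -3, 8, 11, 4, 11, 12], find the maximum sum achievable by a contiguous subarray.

Using Kadane's algorithm on [0, 4, -3, 8, 11, 4, 11, 12]:

Scanning through the array:
Position 1 (value 4): max_ending_here = 4, max_so_far = 4
Position 2 (value -3): max_ending_here = 1, max_so_far = 4
Position 3 (value 8): max_ending_here = 9, max_so_far = 9
Position 4 (value 11): max_ending_here = 20, max_so_far = 20
Position 5 (value 4): max_ending_here = 24, max_so_far = 24
Position 6 (value 11): max_ending_here = 35, max_so_far = 35
Position 7 (value 12): max_ending_here = 47, max_so_far = 47

Maximum subarray: [0, 4, -3, 8, 11, 4, 11, 12]
Maximum sum: 47

The maximum subarray is [0, 4, -3, 8, 11, 4, 11, 12] with sum 47. This subarray runs from index 0 to index 7.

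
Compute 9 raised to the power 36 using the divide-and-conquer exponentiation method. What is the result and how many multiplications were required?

Computing 9^36 by squaring (build up from 9^1; each line after the first costs one multiplication):

9^1 = 9
9^2 = (9^1)^2 = 9^2 = 81
9^4 = (9^2)^2 = 81^2 = 6561
9^8 = (9^4)^2 = 6561^2 = 43046721
9^9 = 9 * 9^8 = 9 * 43046721 = 387420489
9^18 = (9^9)^2 = 387420489^2 = 150094635296999121
9^36 = (9^18)^2 = 150094635296999121^2 = 22528399544939174411840147874772641

Result: 22528399544939174411840147874772641
Multiplications needed: 6 (6 lines after 9^1)

9^36 = 22528399544939174411840147874772641. Using exponentiation by squaring, this requires 6 multiplications. The key idea: if the exponent is even, square the half-power; if odd, multiply by the base once.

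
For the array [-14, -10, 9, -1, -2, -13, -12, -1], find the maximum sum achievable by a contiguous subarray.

Using Kadane's algorithm on [-14, -10, 9, -1, -2, -13, -12, -1]:

Scanning through the array:
Position 1 (value -10): max_ending_here = -10, max_so_far = -10
Position 2 (value 9): max_ending_here = 9, max_so_far = 9
Position 3 (value -1): max_ending_here = 8, max_so_far = 9
Position 4 (value -2): max_ending_here = 6, max_so_far = 9
Position 5 (value -13): max_ending_here = -7, max_so_far = 9
Position 6 (value -12): max_ending_here = -12, max_so_far = 9
Position 7 (value -1): max_ending_here = -1, max_so_far = 9

Maximum subarray: [9]
Maximum sum: 9

The maximum subarray is [9] with sum 9. This subarray runs from index 2 to index 2.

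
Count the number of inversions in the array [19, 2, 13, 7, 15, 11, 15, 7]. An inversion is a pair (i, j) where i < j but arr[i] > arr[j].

Finding inversions in [19, 2, 13, 7, 15, 11, 15, 7]:

(0, 1): arr[0]=19 > arr[1]=2
(0, 2): arr[0]=19 > arr[2]=13
(0, 3): arr[0]=19 > arr[3]=7
(0, 4): arr[0]=19 > arr[4]=15
(0, 5): arr[0]=19 > arr[5]=11
(0, 6): arr[0]=19 > arr[6]=15
(0, 7): arr[0]=19 > arr[7]=7
(2, 3): arr[2]=13 > arr[3]=7
(2, 5): arr[2]=13 > arr[5]=11
(2, 7): arr[2]=13 > arr[7]=7
(4, 5): arr[4]=15 > arr[5]=11
(4, 7): arr[4]=15 > arr[7]=7
(5, 7): arr[5]=11 > arr[7]=7
(6, 7): arr[6]=15 > arr[7]=7

Total inversions: 14

The array has 14 inversion(s): (0,1), (0,2), (0,3), (0,4), (0,5), (0,6), (0,7), (2,3), (2,5), (2,7), (4,5), (4,7), (5,7), (6,7). Each pair (i,j) satisfies i < j and arr[i] > arr[j].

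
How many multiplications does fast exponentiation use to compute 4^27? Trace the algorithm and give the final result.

Computing 4^27 by squaring (build up from 4^1; each line after the first costs one multiplication):

4^1 = 4
4^2 = (4^1)^2 = 4^2 = 16
4^3 = 4 * 4^2 = 4 * 16 = 64
4^6 = (4^3)^2 = 64^2 = 4096
4^12 = (4^6)^2 = 4096^2 = 16777216
4^13 = 4 * 4^12 = 4 * 16777216 = 67108864
4^26 = (4^13)^2 = 67108864^2 = 4503599627370496
4^27 = 4 * 4^26 = 4 * 4503599627370496 = 18014398509481984

Result: 18014398509481984
Multiplications needed: 7 (7 lines after 4^1)

4^27 = 18014398509481984. Using exponentiation by squaring, this requires 7 multiplications. The key idea: if the exponent is even, square the half-power; if odd, multiply by the base once.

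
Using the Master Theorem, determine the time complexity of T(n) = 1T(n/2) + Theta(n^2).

Master Theorem for T(n) = 1T(n/2) + O(n^2):

a = 1, b = 2, c = 2
log_b(a) = log_2(1) = 0.0000

Case 3: c = 2 > log_2(1) = 0.0000
T(n) = O(n^2) = O(n^2)

For T(n) = 1T(n/2) + O(n^2): log_2(1) = 0.0000. This is Case 3 of the Master Theorem (c > log_b(a), work dominated by root), giving O(n^2).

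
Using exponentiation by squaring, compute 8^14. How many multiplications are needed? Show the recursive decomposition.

Computing 8^14 by squaring (build up from 8^1; each line after the first costs one multiplication):

8^1 = 8
8^2 = (8^1)^2 = 8^2 = 64
8^3 = 8 * 8^2 = 8 * 64 = 512
8^6 = (8^3)^2 = 512^2 = 262144
8^7 = 8 * 8^6 = 8 * 262144 = 2097152
8^14 = (8^7)^2 = 2097152^2 = 4398046511104

Result: 4398046511104
Multiplications needed: 5 (5 lines after 8^1)

8^14 = 4398046511104. Using exponentiation by squaring, this requires 5 multiplications. The key idea: if the exponent is even, square the half-power; if odd, multiply by the base once.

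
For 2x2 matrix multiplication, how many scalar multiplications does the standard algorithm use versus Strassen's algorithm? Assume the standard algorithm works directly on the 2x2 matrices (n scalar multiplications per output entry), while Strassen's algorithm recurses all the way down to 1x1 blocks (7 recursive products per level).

Matrix multiplication for 2x2 matrices:

Standard algorithm: 2^3 = 8 multiplications
Strassen's algorithm: 7^(log2(2)) = 7^1 = 7 multiplications
Savings: 8 - 7 = 1 multiplications

Standard: 8 multiplications (2^3). Strassen: 7 multiplications (7^1). Strassen reduces 8 recursive multiplications to 7 at each level.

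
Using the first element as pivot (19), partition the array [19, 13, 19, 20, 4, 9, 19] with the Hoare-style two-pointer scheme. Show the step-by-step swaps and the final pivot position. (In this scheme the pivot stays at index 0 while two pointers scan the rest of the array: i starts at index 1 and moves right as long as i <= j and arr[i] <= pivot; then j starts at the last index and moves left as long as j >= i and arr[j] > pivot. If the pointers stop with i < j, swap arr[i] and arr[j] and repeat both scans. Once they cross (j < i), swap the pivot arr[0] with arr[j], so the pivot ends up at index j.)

Hoare-style two-pointer partition with pivot = 19:

Initial array: [19, 13, 19, 20, 4, 9, 19]

Pointers start at i = 1, j = 6.
i stops at index 3 (arr[3]=20 > 19), j stops at index 6 (arr[6]=19 <= 19): swap arr[3] and arr[6], array becomes [19, 13, 19, 19, 4, 9, 20]
i ends at 6, j ends at 5: the pointers have crossed (j < i), so scanning stops.

Swap pivot arr[0] with arr[5] to place pivot at position 5: [9, 13, 19, 19, 4, 19, 20]
Pivot position: 5

After partitioning with pivot 19, the array becomes [9, 13, 19, 19, 4, 19, 20]. The pivot is placed at index 5. All elements to the left of the pivot are <= 19, and all elements to the right are > 19.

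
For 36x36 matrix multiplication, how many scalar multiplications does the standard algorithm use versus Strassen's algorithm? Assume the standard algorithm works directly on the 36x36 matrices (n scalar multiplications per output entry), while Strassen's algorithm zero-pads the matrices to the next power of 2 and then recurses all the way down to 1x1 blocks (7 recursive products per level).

Matrix multiplication for 36x36 matrices:

Strassen's algorithm requires power-of-2 dimensions. Pad 36x36 to 64x64 (next power of 2).

Standard algorithm: 36^3 = 46656 multiplications
Strassen's algorithm: 7^(log2(64)) = 7^6 = 117649 multiplications
Difference: 46656 - 117649 = -70993 (Strassen uses MORE here due to padding overhead — for small or just-over-power-of-2 n, padding can outweigh the per-level savings)

Standard: 46656 multiplications (36^3). Strassen: 117649 multiplications (7^6, after padding to 64x64). Strassen reduces 8 recursive multiplications to 7 at each level.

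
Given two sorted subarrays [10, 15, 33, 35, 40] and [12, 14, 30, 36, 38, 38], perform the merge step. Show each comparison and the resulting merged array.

Merging process:

Compare 10 vs 12: take 10 from left. Merged: [10]
Compare 15 vs 12: take 12 from right. Merged: [10, 12]
Compare 15 vs 14: take 14 from right. Merged: [10, 12, 14]
Compare 15 vs 30: take 15 from left. Merged: [10, 12, 14, 15]
Compare 33 vs 30: take 30 from right. Merged: [10, 12, 14, 15, 30]
Compare 33 vs 36: take 33 from left. Merged: [10, 12, 14, 15, 30, 33]
Compare 35 vs 36: take 35 from left. Merged: [10, 12, 14, 15, 30, 33, 35]
Compare 40 vs 36: take 36 from right. Merged: [10, 12, 14, 15, 30, 33, 35, 36]
Compare 40 vs 38: take 38 from right. Merged: [10, 12, 14, 15, 30, 33, 35, 36, 38]
Compare 40 vs 38: take 38 from right. Merged: [10, 12, 14, 15, 30, 33, 35, 36, 38, 38]
Append remaining from left: [40]. Merged: [10, 12, 14, 15, 30, 33, 35, 36, 38, 38, 40]

Final merged array: [10, 12, 14, 15, 30, 33, 35, 36, 38, 38, 40]
Total comparisons: 10

The merged array is [10, 12, 14, 15, 30, 33, 35, 36, 38, 38, 40], requiring 10 comparisons. The merge step runs in O(n) time where n is the total number of elements.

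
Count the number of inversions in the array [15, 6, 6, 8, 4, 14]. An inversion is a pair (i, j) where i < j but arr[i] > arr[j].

Finding inversions in [15, 6, 6, 8, 4, 14]:

(0, 1): arr[0]=15 > arr[1]=6
(0, 2): arr[0]=15 > arr[2]=6
(0, 3): arr[0]=15 > arr[3]=8
(0, 4): arr[0]=15 > arr[4]=4
(0, 5): arr[0]=15 > arr[5]=14
(1, 4): arr[1]=6 > arr[4]=4
(2, 4): arr[2]=6 > arr[4]=4
(3, 4): arr[3]=8 > arr[4]=4

Total inversions: 8

The array has 8 inversion(s): (0,1), (0,2), (0,3), (0,4), (0,5), (1,4), (2,4), (3,4). Each pair (i,j) satisfies i < j and arr[i] > arr[j].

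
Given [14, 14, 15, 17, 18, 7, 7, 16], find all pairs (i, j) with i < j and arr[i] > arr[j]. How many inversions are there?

Finding inversions in [14, 14, 15, 17, 18, 7, 7, 16]:

(0, 5): arr[0]=14 > arr[5]=7
(0, 6): arr[0]=14 > arr[6]=7
(1, 5): arr[1]=14 > arr[5]=7
(1, 6): arr[1]=14 > arr[6]=7
(2, 5): arr[2]=15 > arr[5]=7
(2, 6): arr[2]=15 > arr[6]=7
(3, 5): arr[3]=17 > arr[5]=7
(3, 6): arr[3]=17 > arr[6]=7
(3, 7): arr[3]=17 > arr[7]=16
(4, 5): arr[4]=18 > arr[5]=7
(4, 6): arr[4]=18 > arr[6]=7
(4, 7): arr[4]=18 > arr[7]=16

Total inversions: 12

The array has 12 inversion(s): (0,5), (0,6), (1,5), (1,6), (2,5), (2,6), (3,5), (3,6), (3,7), (4,5), (4,6), (4,7). Each pair (i,j) satisfies i < j and arr[i] > arr[j].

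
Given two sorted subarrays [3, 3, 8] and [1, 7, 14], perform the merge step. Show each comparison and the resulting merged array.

Merging process:

Compare 3 vs 1: take 1 from right. Merged: [1]
Compare 3 vs 7: take 3 from left. Merged: [1, 3]
Compare 3 vs 7: take 3 from left. Merged: [1, 3, 3]
Compare 8 vs 7: take 7 from right. Merged: [1, 3, 3, 7]
Compare 8 vs 14: take 8 from left. Merged: [1, 3, 3, 7, 8]
Append remaining from right: [14]. Merged: [1, 3, 3, 7, 8, 14]

Final merged array: [1, 3, 3, 7, 8, 14]
Total comparisons: 5

The merged array is [1, 3, 3, 7, 8, 14], requiring 5 comparisons. The merge step runs in O(n) time where n is the total number of elements.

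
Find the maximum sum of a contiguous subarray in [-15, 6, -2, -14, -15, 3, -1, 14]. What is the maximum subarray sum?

Using Kadane's algorithm on [-15, 6, -2, -14, -15, 3, -1, 14]:

Scanning through the array:
Position 1 (value 6): max_ending_here = 6, max_so_far = 6
Position 2 (value -2): max_ending_here = 4, max_so_far = 6
Position 3 (value -14): max_ending_here = -10, max_so_far = 6
Position 4 (value -15): max_ending_here = -15, max_so_far = 6
Position 5 (value 3): max_ending_here = 3, max_so_far = 6
Position 6 (value -1): max_ending_here = 2, max_so_far = 6
Position 7 (value 14): max_ending_here = 16, max_so_far = 16

Maximum subarray: [3, -1, 14]
Maximum sum: 16

The maximum subarray is [3, -1, 14] with sum 16. This subarray runs from index 5 to index 7.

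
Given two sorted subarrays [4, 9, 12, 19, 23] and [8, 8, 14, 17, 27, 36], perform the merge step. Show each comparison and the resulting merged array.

Merging process:

Compare 4 vs 8: take 4 from left. Merged: [4]
Compare 9 vs 8: take 8 from right. Merged: [4, 8]
Compare 9 vs 8: take 8 from right. Merged: [4, 8, 8]
Compare 9 vs 14: take 9 from left. Merged: [4, 8, 8, 9]
Compare 12 vs 14: take 12 from left. Merged: [4, 8, 8, 9, 12]
Compare 19 vs 14: take 14 from right. Merged: [4, 8, 8, 9, 12, 14]
Compare 19 vs 17: take 17 from right. Merged: [4, 8, 8, 9, 12, 14, 17]
Compare 19 vs 27: take 19 from left. Merged: [4, 8, 8, 9, 12, 14, 17, 19]
Compare 23 vs 27: take 23 from left. Merged: [4, 8, 8, 9, 12, 14, 17, 19, 23]
Append remaining from right: [27, 36]. Merged: [4, 8, 8, 9, 12, 14, 17, 19, 23, 27, 36]

Final merged array: [4, 8, 8, 9, 12, 14, 17, 19, 23, 27, 36]
Total comparisons: 9

The merged array is [4, 8, 8, 9, 12, 14, 17, 19, 23, 27, 36], requiring 9 comparisons. The merge step runs in O(n) time where n is the total number of elements.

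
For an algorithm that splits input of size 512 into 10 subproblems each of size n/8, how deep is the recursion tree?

For divide and conquer with division factor 8:

Problem sizes at each level:
Level 0: 512
Level 1: 64
Level 2: 8
Level 3: 1

The root is level 0 and the size-1 base case is level 3 (the tree spans levels 0 through 3, i.e. 4 levels counting the root), so the depth is the number of divisions: log_8(512) = 3

The recursion tree depth is log_8(512) = 3. At each level, the problem size is divided by 8, so it takes 3 divisions to reduce to a base case of size 1. The algorithm makes 10 recursive calls at each level.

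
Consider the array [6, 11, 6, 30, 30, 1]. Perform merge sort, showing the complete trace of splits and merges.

Merge sort trace:

Split: [6, 11, 6, 30, 30, 1] -> [6, 11, 6] and [30, 30, 1]
  Split: [6, 11, 6] -> [6] and [11, 6]
    Split: [11, 6] -> [11] and [6]
    Merge: [11] + [6] -> [6, 11]
  Merge: [6] + [6, 11] -> [6, 6, 11]
  Split: [30, 30, 1] -> [30] and [30, 1]
    Split: [30, 1] -> [30] and [1]
    Merge: [30] + [1] -> [1, 30]
  Merge: [30] + [1, 30] -> [1, 30, 30]
Merge: [6, 6, 11] + [1, 30, 30] -> [1, 6, 6, 11, 30, 30]

Final sorted array: [1, 6, 6, 11, 30, 30]

The merge sort proceeds by recursively splitting the array and merging sorted halves.
After all merges, the sorted array is [1, 6, 6, 11, 30, 30].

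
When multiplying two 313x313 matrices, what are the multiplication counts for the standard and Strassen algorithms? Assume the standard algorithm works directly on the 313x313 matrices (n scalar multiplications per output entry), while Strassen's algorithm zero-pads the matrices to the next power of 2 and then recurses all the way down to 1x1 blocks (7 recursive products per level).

Matrix multiplication for 313x313 matrices:

Strassen's algorithm requires power-of-2 dimensions. Pad 313x313 to 512x512 (next power of 2).

Standard algorithm: 313^3 = 30664297 multiplications
Strassen's algorithm: 7^(log2(512)) = 7^9 = 40353607 multiplications
Difference: 30664297 - 40353607 = -9689310 (Strassen uses MORE here due to padding overhead — for small or just-over-power-of-2 n, padding can outweigh the per-level savings)

Standard: 30664297 multiplications (313^3). Strassen: 40353607 multiplications (7^9, after padding to 512x512). Strassen reduces 8 recursive multiplications to 7 at each level.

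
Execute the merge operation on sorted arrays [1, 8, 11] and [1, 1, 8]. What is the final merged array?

Merging process:

Compare 1 vs 1: take 1 from left. Merged: [1]
Compare 8 vs 1: take 1 from right. Merged: [1, 1]
Compare 8 vs 1: take 1 from right. Merged: [1, 1, 1]
Compare 8 vs 8: take 8 from left. Merged: [1, 1, 1, 8]
Compare 11 vs 8: take 8 from right. Merged: [1, 1, 1, 8, 8]
Append remaining from left: [11]. Merged: [1, 1, 1, 8, 8, 11]

Final merged array: [1, 1, 1, 8, 8, 11]
Total comparisons: 5

The merged array is [1, 1, 1, 8, 8, 11], requiring 5 comparisons. The merge step runs in O(n) time where n is the total number of elements.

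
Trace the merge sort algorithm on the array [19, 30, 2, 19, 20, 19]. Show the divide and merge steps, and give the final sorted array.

Merge sort trace:

Split: [19, 30, 2, 19, 20, 19] -> [19, 30, 2] and [19, 20, 19]
  Split: [19, 30, 2] -> [19] and [30, 2]
    Split: [30, 2] -> [30] and [2]
    Merge: [30] + [2] -> [2, 30]
  Merge: [19] + [2, 30] -> [2, 19, 30]
  Split: [19, 20, 19] -> [19] and [20, 19]
    Split: [20, 19] -> [20] and [19]
    Merge: [20] + [19] -> [19, 20]
  Merge: [19] + [19, 20] -> [19, 19, 20]
Merge: [2, 19, 30] + [19, 19, 20] -> [2, 19, 19, 19, 20, 30]

Final sorted array: [2, 19, 19, 19, 20, 30]

The merge sort proceeds by recursively splitting the array and merging sorted halves.
After all merges, the sorted array is [2, 19, 19, 19, 20, 30].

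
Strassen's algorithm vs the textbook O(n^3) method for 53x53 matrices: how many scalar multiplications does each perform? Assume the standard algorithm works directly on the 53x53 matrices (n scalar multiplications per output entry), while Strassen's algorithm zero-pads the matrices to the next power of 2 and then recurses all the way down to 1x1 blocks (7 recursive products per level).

Matrix multiplication for 53x53 matrices:

Strassen's algorithm requires power-of-2 dimensions. Pad 53x53 to 64x64 (next power of 2).

Standard algorithm: 53^3 = 148877 multiplications
Strassen's algorithm: 7^(log2(64)) = 7^6 = 117649 multiplications
Savings: 148877 - 117649 = 31228 multiplications

Standard: 148877 multiplications (53^3). Strassen: 117649 multiplications (7^6, after padding to 64x64). Strassen reduces 8 recursive multiplications to 7 at each level.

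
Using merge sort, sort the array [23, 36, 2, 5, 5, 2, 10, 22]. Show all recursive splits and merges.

Merge sort trace:

Split: [23, 36, 2, 5, 5, 2, 10, 22] -> [23, 36, 2, 5] and [5, 2, 10, 22]
  Split: [23, 36, 2, 5] -> [23, 36] and [2, 5]
    Split: [23, 36] -> [23] and [36]
    Merge: [23] + [36] -> [23, 36]
    Split: [2, 5] -> [2] and [5]
    Merge: [2] + [5] -> [2, 5]
  Merge: [23, 36] + [2, 5] -> [2, 5, 23, 36]
  Split: [5, 2, 10, 22] -> [5, 2] and [10, 22]
    Split: [5, 2] -> [5] and [2]
    Merge: [5] + [2] -> [2, 5]
    Split: [10, 22] -> [10] and [22]
    Merge: [10] + [22] -> [10, 22]
  Merge: [2, 5] + [10, 22] -> [2, 5, 10, 22]
Merge: [2, 5, 23, 36] + [2, 5, 10, 22] -> [2, 2, 5, 5, 10, 22, 23, 36]

Final sorted array: [2, 2, 5, 5, 10, 22, 23, 36]

The merge sort proceeds by recursively splitting the array and merging sorted halves.
After all merges, the sorted array is [2, 2, 5, 5, 10, 22, 23, 36].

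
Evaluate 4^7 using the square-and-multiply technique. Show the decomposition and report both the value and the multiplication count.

Computing 4^7 by squaring (build up from 4^1; each line after the first costs one multiplication):

4^1 = 4
4^2 = (4^1)^2 = 4^2 = 16
4^3 = 4 * 4^2 = 4 * 16 = 64
4^6 = (4^3)^2 = 64^2 = 4096
4^7 = 4 * 4^6 = 4 * 4096 = 16384

Result: 16384
Multiplications needed: 4 (4 lines after 4^1)

4^7 = 16384. Using exponentiation by squaring, this requires 4 multiplications. The key idea: if the exponent is even, square the half-power; if odd, multiply by the base once.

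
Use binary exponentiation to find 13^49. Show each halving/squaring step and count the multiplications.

Computing 13^49 by squaring (build up from 13^1; each line after the first costs one multiplication):

13^1 = 13
13^2 = (13^1)^2 = 13^2 = 169
13^3 = 13 * 13^2 = 13 * 169 = 2197
13^6 = (13^3)^2 = 2197^2 = 4826809
13^12 = (13^6)^2 = 4826809^2 = 23298085122481
13^24 = (13^12)^2 = 23298085122481^2 = 542800770374370512771595361
13^48 = (13^24)^2 = 542800770374370512771595361^2 = 294632676319010105335586872991323185304149065116720321
13^49 = 13 * 13^48 = 13 * 294632676319010105335586872991323185304149065116720321 = 3830224792147131369362629348887201408953937846517364173

Result: 3830224792147131369362629348887201408953937846517364173
Multiplications needed: 7 (7 lines after 13^1)

13^49 = 3830224792147131369362629348887201408953937846517364173. Using exponentiation by squaring, this requires 7 multiplications. The key idea: if the exponent is even, square the half-power; if odd, multiply by the base once.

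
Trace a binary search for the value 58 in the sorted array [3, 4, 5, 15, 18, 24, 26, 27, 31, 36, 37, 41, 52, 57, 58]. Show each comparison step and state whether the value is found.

Binary search for 58 in [3, 4, 5, 15, 18, 24, 26, 27, 31, 36, 37, 41, 52, 57, 58]:

lo=0, hi=14, mid=7, arr[mid]=27 -> 27 < 58, search right half
lo=8, hi=14, mid=11, arr[mid]=41 -> 41 < 58, search right half
lo=12, hi=14, mid=13, arr[mid]=57 -> 57 < 58, search right half
lo=14, hi=14, mid=14, arr[mid]=58 -> Found target at index 14!

Binary search finds 58 at index 14 after 4 comparisons. The search repeatedly halves the search space by comparing with the middle element.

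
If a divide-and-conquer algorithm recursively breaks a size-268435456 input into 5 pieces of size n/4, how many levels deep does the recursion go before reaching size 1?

For divide and conquer with division factor 4:

Problem sizes at each level:
Level 0: 268435456
Level 1: 67108864
Level 2: 16777216
Level 3: 4194304
Level 4: 1048576
Level 5: 262144
Level 6: 65536
Level 7: 16384
Level 8: 4096
Level 9: 1024
Level 10: 256
Level 11: 64
Level 12: 16
Level 13: 4
Level 14: 1

The root is level 0 and the size-1 base case is level 14 (the tree spans levels 0 through 14, i.e. 15 levels counting the root), so the depth is the number of divisions: log_4(268435456) = 14

The recursion tree depth is log_4(268435456) = 14. At each level, the problem size is divided by 4, so it takes 14 divisions to reduce to a base case of size 1. The algorithm makes 5 recursive calls at each level.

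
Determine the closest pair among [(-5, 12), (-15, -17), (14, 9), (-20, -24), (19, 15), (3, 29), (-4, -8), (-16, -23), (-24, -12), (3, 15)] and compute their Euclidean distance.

Computing all pairwise distances among 10 points:

d((-5, 12), (-15, -17)) = 30.6757
d((-5, 12), (14, 9)) = 19.2354
d((-5, 12), (-20, -24)) = 39.0
d((-5, 12), (19, 15)) = 24.1868
d((-5, 12), (3, 29)) = 18.7883
d((-5, 12), (-4, -8)) = 20.025
d((-5, 12), (-16, -23)) = 36.6879
d((-5, 12), (-24, -12)) = 30.6105
d((-5, 12), (3, 15)) = 8.544
d((-15, -17), (14, 9)) = 38.9487
d((-15, -17), (-20, -24)) = 8.6023
d((-15, -17), (19, 15)) = 46.6905
d((-15, -17), (3, 29)) = 49.3964
d((-15, -17), (-4, -8)) = 14.2127
d((-15, -17), (-16, -23)) = 6.0828
d((-15, -17), (-24, -12)) = 10.2956
d((-15, -17), (3, 15)) = 36.7151
d((14, 9), (-20, -24)) = 47.3814
d((14, 9), (19, 15)) = 7.8102
d((14, 9), (3, 29)) = 22.8254
d((14, 9), (-4, -8)) = 24.7588
d((14, 9), (-16, -23)) = 43.8634
d((14, 9), (-24, -12)) = 43.4166
d((14, 9), (3, 15)) = 12.53
d((-20, -24), (19, 15)) = 55.1543
d((-20, -24), (3, 29)) = 57.7754
d((-20, -24), (-4, -8)) = 22.6274
d((-20, -24), (-16, -23)) = 4.1231 <-- minimum
d((-20, -24), (-24, -12)) = 12.6491
d((-20, -24), (3, 15)) = 45.2769
d((19, 15), (3, 29)) = 21.2603
d((19, 15), (-4, -8)) = 32.5269
d((19, 15), (-16, -23)) = 51.6624
d((19, 15), (-24, -12)) = 50.774
d((19, 15), (3, 15)) = 16.0
d((3, 29), (-4, -8)) = 37.6563
d((3, 29), (-16, -23)) = 55.3624
d((3, 29), (-24, -12)) = 49.0918
d((3, 29), (3, 15)) = 14.0
d((-4, -8), (-16, -23)) = 19.2094
d((-4, -8), (-24, -12)) = 20.3961
d((-4, -8), (3, 15)) = 24.0416
d((-16, -23), (-24, -12)) = 13.6015
d((-16, -23), (3, 15)) = 42.4853
d((-24, -12), (3, 15)) = 38.1838

Closest pair: (-20, -24) and (-16, -23) with distance 4.1231

The closest pair is (-20, -24) and (-16, -23) with Euclidean distance 4.1231. For 10 points, brute-force pairwise comparison is shown above. For large n, the divide-and-conquer algorithm (sort by x, recurse on halves, check the dividing strip) achieves O(n log n).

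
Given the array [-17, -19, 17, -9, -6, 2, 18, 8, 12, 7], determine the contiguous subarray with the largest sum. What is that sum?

Using Kadane's algorithm on [-17, -19, 17, -9, -6, 2, 18, 8, 12, 7]:

Scanning through the array:
Position 1 (value -19): max_ending_here = -19, max_so_far = -17
Position 2 (value 17): max_ending_here = 17, max_so_far = 17
Position 3 (value -9): max_ending_here = 8, max_so_far = 17
Position 4 (value -6): max_ending_here = 2, max_so_far = 17
Position 5 (value 2): max_ending_here = 4, max_so_far = 17
Position 6 (value 18): max_ending_here = 22, max_so_far = 22
Position 7 (value 8): max_ending_here = 30, max_so_far = 30
Position 8 (value 12): max_ending_here = 42, max_so_far = 42
Position 9 (value 7): max_ending_here = 49, max_so_far = 49

Maximum subarray: [17, -9, -6, 2, 18, 8, 12, 7]
Maximum sum: 49

The maximum subarray is [17, -9, -6, 2, 18, 8, 12, 7] with sum 49. This subarray runs from index 2 to index 9.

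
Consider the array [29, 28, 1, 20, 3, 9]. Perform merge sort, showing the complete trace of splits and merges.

Merge sort trace:

Split: [29, 28, 1, 20, 3, 9] -> [29, 28, 1] and [20, 3, 9]
  Split: [29, 28, 1] -> [29] and [28, 1]
    Split: [28, 1] -> [28] and [1]
    Merge: [28] + [1] -> [1, 28]
  Merge: [29] + [1, 28] -> [1, 28, 29]
  Split: [20, 3, 9] -> [20] and [3, 9]
    Split: [3, 9] -> [3] and [9]
    Merge: [3] + [9] -> [3, 9]
  Merge: [20] + [3, 9] -> [3, 9, 20]
Merge: [1, 28, 29] + [3, 9, 20] -> [1, 3, 9, 20, 28, 29]

Final sorted array: [1, 3, 9, 20, 28, 29]

The merge sort proceeds by recursively splitting the array and merging sorted halves.
After all merges, the sorted array is [1, 3, 9, 20, 28, 29].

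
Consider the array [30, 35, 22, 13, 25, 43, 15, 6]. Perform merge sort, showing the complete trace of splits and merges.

Merge sort trace:

Split: [30, 35, 22, 13, 25, 43, 15, 6] -> [30, 35, 22, 13] and [25, 43, 15, 6]
  Split: [30, 35, 22, 13] -> [30, 35] and [22, 13]
    Split: [30, 35] -> [30] and [35]
    Merge: [30] + [35] -> [30, 35]
    Split: [22, 13] -> [22] and [13]
    Merge: [22] + [13] -> [13, 22]
  Merge: [30, 35] + [13, 22] -> [13, 22, 30, 35]
  Split: [25, 43, 15, 6] -> [25, 43] and [15, 6]
    Split: [25, 43] -> [25] and [43]
    Merge: [25] + [43] -> [25, 43]
    Split: [15, 6] -> [15] and [6]
    Merge: [15] + [6] -> [6, 15]
  Merge: [25, 43] + [6, 15] -> [6, 15, 25, 43]
Merge: [13, 22, 30, 35] + [6, 15, 25, 43] -> [6, 13, 15, 22, 25, 30, 35, 43]

Final sorted array: [6, 13, 15, 22, 25, 30, 35, 43]

The merge sort proceeds by recursively splitting the array and merging sorted halves.
After all merges, the sorted array is [6, 13, 15, 22, 25, 30, 35, 43].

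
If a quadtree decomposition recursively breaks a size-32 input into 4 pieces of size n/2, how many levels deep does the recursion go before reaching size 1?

For divide and conquer with division factor 2:

Problem sizes at each level:
Level 0: 32
Level 1: 16
Level 2: 8
Level 3: 4
Level 4: 2
Level 5: 1

The root is level 0 and the size-1 base case is level 5 (the tree spans levels 0 through 5, i.e. 6 levels counting the root), so the depth is the number of divisions: log_2(32) = 5

The recursion tree depth is log_2(32) = 5. At each level, the problem size is divided by 2, so it takes 5 divisions to reduce to a base case of size 1. The algorithm makes 4 recursive calls at each level.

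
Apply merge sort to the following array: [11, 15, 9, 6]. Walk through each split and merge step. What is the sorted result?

Merge sort trace:

Split: [11, 15, 9, 6] -> [11, 15] and [9, 6]
  Split: [11, 15] -> [11] and [15]
  Merge: [11] + [15] -> [11, 15]
  Split: [9, 6] -> [9] and [6]
  Merge: [9] + [6] -> [6, 9]
Merge: [11, 15] + [6, 9] -> [6, 9, 11, 15]

Final sorted array: [6, 9, 11, 15]

The merge sort proceeds by recursively splitting the array and merging sorted halves.
After all merges, the sorted array is [6, 9, 11, 15].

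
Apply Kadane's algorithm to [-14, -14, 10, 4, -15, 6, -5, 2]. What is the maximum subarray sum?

Using Kadane's algorithm on [-14, -14, 10, 4, -15, 6, -5, 2]:

Scanning through the array:
Position 1 (value -14): max_ending_here = -14, max_so_far = -14
Position 2 (value 10): max_ending_here = 10, max_so_far = 10
Position 3 (value 4): max_ending_here = 14, max_so_far = 14
Position 4 (value -15): max_ending_here = -1, max_so_far = 14
Position 5 (value 6): max_ending_here = 6, max_so_far = 14
Position 6 (value -5): max_ending_here = 1, max_so_far = 14
Position 7 (value 2): max_ending_here = 3, max_so_far = 14

Maximum subarray: [10, 4]
Maximum sum: 14

The maximum subarray is [10, 4] with sum 14. This subarray runs from index 2 to index 3.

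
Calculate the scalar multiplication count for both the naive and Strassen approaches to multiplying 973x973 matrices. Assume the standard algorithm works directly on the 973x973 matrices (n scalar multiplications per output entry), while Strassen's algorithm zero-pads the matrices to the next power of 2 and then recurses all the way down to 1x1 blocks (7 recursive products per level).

Matrix multiplication for 973x973 matrices:

Strassen's algorithm requires power-of-2 dimensions. Pad 973x973 to 1024x1024 (next power of 2).

Standard algorithm: 973^3 = 921167317 multiplications
Strassen's algorithm: 7^(log2(1024)) = 7^10 = 282475249 multiplications
Savings: 921167317 - 282475249 = 638692068 multiplications

Standard: 921167317 multiplications (973^3). Strassen: 282475249 multiplications (7^10, after padding to 1024x1024). Strassen reduces 8 recursive multiplications to 7 at each level.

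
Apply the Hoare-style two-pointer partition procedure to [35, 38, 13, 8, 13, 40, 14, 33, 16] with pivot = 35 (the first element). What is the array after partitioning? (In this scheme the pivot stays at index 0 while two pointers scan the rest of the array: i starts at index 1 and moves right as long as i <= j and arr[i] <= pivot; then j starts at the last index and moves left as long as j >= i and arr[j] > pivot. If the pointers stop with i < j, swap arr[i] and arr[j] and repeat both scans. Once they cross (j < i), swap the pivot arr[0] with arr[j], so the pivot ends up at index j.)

Hoare-style two-pointer partition with pivot = 35:

Initial array: [35, 38, 13, 8, 13, 40, 14, 33, 16]

Pointers start at i = 1, j = 8.
i stops at index 1 (arr[1]=38 > 35), j stops at index 8 (arr[8]=16 <= 35): swap arr[1] and arr[8], array becomes [35, 16, 13, 8, 13, 40, 14, 33, 38]
i stops at index 5 (arr[5]=40 > 35), j stops at index 7 (arr[7]=33 <= 35): swap arr[5] and arr[7], array becomes [35, 16, 13, 8, 13, 33, 14, 40, 38]
i ends at 7, j ends at 6: the pointers have crossed (j < i), so scanning stops.

Swap pivot arr[0] with arr[6] to place pivot at position 6: [14, 16, 13, 8, 13, 33, 35, 40, 38]
Pivot position: 6

After partitioning with pivot 35, the array becomes [14, 16, 13, 8, 13, 33, 35, 40, 38]. The pivot is placed at index 6. All elements to the left of the pivot are <= 35, and all elements to the right are > 35.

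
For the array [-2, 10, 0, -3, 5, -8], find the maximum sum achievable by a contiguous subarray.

Using Kadane's algorithm on [-2, 10, 0, -3, 5, -8]:

Scanning through the array:
Position 1 (value 10): max_ending_here = 10, max_so_far = 10
Position 2 (value 0): max_ending_here = 10, max_so_far = 10
Position 3 (value -3): max_ending_here = 7, max_so_far = 10
Position 4 (value 5): max_ending_here = 12, max_so_far = 12
Position 5 (value -8): max_ending_here = 4, max_so_far = 12

Maximum subarray: [10, 0, -3, 5]
Maximum sum: 12

The maximum subarray is [10, 0, -3, 5] with sum 12. This subarray runs from index 1 to index 4.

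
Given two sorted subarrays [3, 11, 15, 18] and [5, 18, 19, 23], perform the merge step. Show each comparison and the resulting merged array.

Merging process:

Compare 3 vs 5: take 3 from left. Merged: [3]
Compare 11 vs 5: take 5 from right. Merged: [3, 5]
Compare 11 vs 18: take 11 from left. Merged: [3, 5, 11]
Compare 15 vs 18: take 15 from left. Merged: [3, 5, 11, 15]
Compare 18 vs 18: take 18 from left. Merged: [3, 5, 11, 15, 18]
Append remaining from right: [18, 19, 23]. Merged: [3, 5, 11, 15, 18, 18, 19, 23]

Final merged array: [3, 5, 11, 15, 18, 18, 19, 23]
Total comparisons: 5

The merged array is [3, 5, 11, 15, 18, 18, 19, 23], requiring 5 comparisons. The merge step runs in O(n) time where n is the total number of elements.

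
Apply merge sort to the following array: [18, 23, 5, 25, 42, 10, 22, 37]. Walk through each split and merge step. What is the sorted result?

Merge sort trace:

Split: [18, 23, 5, 25, 42, 10, 22, 37] -> [18, 23, 5, 25] and [42, 10, 22, 37]
  Split: [18, 23, 5, 25] -> [18, 23] and [5, 25]
    Split: [18, 23] -> [18] and [23]
    Merge: [18] + [23] -> [18, 23]
    Split: [5, 25] -> [5] and [25]
    Merge: [5] + [25] -> [5, 25]
  Merge: [18, 23] + [5, 25] -> [5, 18, 23, 25]
  Split: [42, 10, 22, 37] -> [42, 10] and [22, 37]
    Split: [42, 10] -> [42] and [10]
    Merge: [42] + [10] -> [10, 42]
    Split: [22, 37] -> [22] and [37]
    Merge: [22] + [37] -> [22, 37]
  Merge: [10, 42] + [22, 37] -> [10, 22, 37, 42]
Merge: [5, 18, 23, 25] + [10, 22, 37, 42] -> [5, 10, 18, 22, 23, 25, 37, 42]

Final sorted array: [5, 10, 18, 22, 23, 25, 37, 42]

The merge sort proceeds by recursively splitting the array and merging sorted halves.
After all merges, the sorted array is [5, 10, 18, 22, 23, 25, 37, 42].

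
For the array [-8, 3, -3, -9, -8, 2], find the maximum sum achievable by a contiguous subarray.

Using Kadane's algorithm on [-8, 3, -3, -9, -8, 2]:

Scanning through the array:
Position 1 (value 3): max_ending_here = 3, max_so_far = 3
Position 2 (value -3): max_ending_here = 0, max_so_far = 3
Position 3 (value -9): max_ending_here = -9, max_so_far = 3
Position 4 (value -8): max_ending_here = -8, max_so_far = 3
Position 5 (value 2): max_ending_here = 2, max_so_far = 3

Maximum subarray: [3]
Maximum sum: 3

The maximum subarray is [3] with sum 3. This subarray runs from index 1 to index 1.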